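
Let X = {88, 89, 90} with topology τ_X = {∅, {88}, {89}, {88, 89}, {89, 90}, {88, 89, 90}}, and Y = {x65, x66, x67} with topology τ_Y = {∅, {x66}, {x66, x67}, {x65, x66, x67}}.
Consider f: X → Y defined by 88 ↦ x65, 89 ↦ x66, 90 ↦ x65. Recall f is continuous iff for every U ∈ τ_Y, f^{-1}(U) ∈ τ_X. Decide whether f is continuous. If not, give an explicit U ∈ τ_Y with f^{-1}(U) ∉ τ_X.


f IS continuous.

Compute f^{-1}(U) for each U ∈ τ_Y:
  U = ∅: f^{-1}(U) = ∅ ∈ τ_X ✓.
  U = {x66}: f^{-1}(U) = {89} ∈ τ_X ✓.
  U = {x66, x67}: f^{-1}(U) = {89} ∈ τ_X ✓.
  U = {x65, x66, x67}: f^{-1}(U) = {88, 89, 90} ∈ τ_X ✓.
Every preimage lies in τ_X, so f IS continuous.


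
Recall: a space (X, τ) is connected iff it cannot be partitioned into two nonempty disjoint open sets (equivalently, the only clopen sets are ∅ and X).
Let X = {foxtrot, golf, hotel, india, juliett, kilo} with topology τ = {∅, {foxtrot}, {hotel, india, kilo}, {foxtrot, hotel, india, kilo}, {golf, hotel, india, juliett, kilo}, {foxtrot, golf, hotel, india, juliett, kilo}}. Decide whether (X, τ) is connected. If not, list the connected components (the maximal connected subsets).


(X, τ) is disconnected; components = [{foxtrot}, {golf, hotel, india, juliett, kilo}].

Find clopen sets (U ∈ τ with X ∖ U ∈ τ):
  U = ∅, X ∖ U = {foxtrot, golf, hotel, india, juliett, kilo} — both open, so U is clopen.
  U = {foxtrot}, X ∖ U = {golf, hotel, india, juliett, kilo} — both open, so U is clopen.
  U = {golf, hotel, india, juliett, kilo}, X ∖ U = {foxtrot} — both open, so U is clopen.
  U = {foxtrot, golf, hotel, india, juliett, kilo}, X ∖ U = ∅ — both open, so U is clopen.
Nontrivial clopen(s) exist: e.g. {golf, hotel, india, juliett, kilo}. So (X, τ) is disconnected.
Compute connected components by grouping points that agree on all clopens:
  component: {foxtrot}
  component: {golf, hotel, india, juliett, kilo}


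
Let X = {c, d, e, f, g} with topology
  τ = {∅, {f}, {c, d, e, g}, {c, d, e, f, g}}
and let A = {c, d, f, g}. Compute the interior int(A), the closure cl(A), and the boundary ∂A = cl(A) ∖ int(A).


int(A) = {f}, cl(A) = {c, d, e, f, g}, ∂A = {c, d, e, g}.

Closed sets in (X, τ) are complements of opens:
  closed(X, τ) = {∅, {f}, {c, d, e, g}, {c, d, e, f, g}}.
int(A) = ⋃ {U ∈ τ : U ⊆ A}. Opens contained in A: ∅, {f}.
Taking the union of these: int(A) = {f}.
cl(A) = ⋂ {C closed : A ⊆ C}. Closed sets containing A: {c, d, e, f, g}.
Intersecting these: cl(A) = {c, d, e, f, g}.
∂A = cl(A) ∖ int(A) = {c, d, e, f, g} ∖ {f} = {c, d, e, g}.


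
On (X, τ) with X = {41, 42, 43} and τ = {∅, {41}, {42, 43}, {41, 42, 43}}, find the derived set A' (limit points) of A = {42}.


A' = {43}

For each x ∈ X, list the open sets U ∈ τ with x ∈ U, then check whether U ∩ (A ∖ {x}) ≠ ∅ for every such U.
  x = 41: open {41} ∋ x has {41} ∩ (A ∖ {41}) = ∅, so x is NOT a limit point.
  x = 42: open {42, 43} ∋ x has {42, 43} ∩ (A ∖ {42}) = ∅, so x is NOT a limit point.
  x = 43: opens ∋ x are {42, 43}, {41, 42, 43}; each meets A ∖ {43}, so x IS a limit point.
Collecting: A' = {43}.


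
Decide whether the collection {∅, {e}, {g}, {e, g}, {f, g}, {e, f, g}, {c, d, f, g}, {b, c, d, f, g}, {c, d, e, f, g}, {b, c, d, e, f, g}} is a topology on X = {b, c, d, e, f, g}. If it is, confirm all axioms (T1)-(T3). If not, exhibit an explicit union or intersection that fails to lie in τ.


τ IS a topology on X.

Axiom (T1): ∅ ∈ τ? Yes; X ∈ τ? Yes.
Axiom (T2/T3): check pairwise unions and intersections of members of τ.
All pairwise intersections and unions checked — each lies in τ. Therefore τ satisfies (T1), (T2), (T3): it IS a topology on X.


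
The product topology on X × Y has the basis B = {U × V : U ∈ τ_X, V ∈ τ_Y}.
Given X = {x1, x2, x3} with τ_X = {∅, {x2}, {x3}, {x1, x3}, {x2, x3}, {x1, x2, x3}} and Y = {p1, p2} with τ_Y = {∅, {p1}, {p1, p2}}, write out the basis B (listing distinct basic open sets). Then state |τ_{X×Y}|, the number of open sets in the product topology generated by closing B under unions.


Basis B = {∅ × ∅, {x2} × {p1}, {x3} × {p1}, {x1, x3} × {p1}, {x2} × {p1, p2}, {x2, x3} × {p1}, {x3} × {p1, p2}, {x1, x2, x3} × {p1}, {x1, x3} × {p1, p2}, {x2, x3} × {p1, p2}, {x1, x2, x3} × {p1, p2}}; |τ_{X×Y}| = 18.

Enumerate products U × V with U ∈ τ_X, V ∈ τ_Y (deduplicated):
  ∅ × ∅ = {} (∅)
  {x2} × {p1} = {(x2,p1)}
  {x3} × {p1} = {(x3,p1)}
  {x1, x3} × {p1} = {(x1,p1), (x3,p1)}
  {x2} × {p1, p2} = {(x2,p1), (x2,p2)}
  {x2, x3} × {p1} = {(x2,p1), (x3,p1)}
  {x3} × {p1, p2} = {(x3,p1), (x3,p2)}
  {x1, x2, x3} × {p1} = {(x1,p1), (x2,p1), (x3,p1)}
  {x1, x3} × {p1, p2} = {(x1,p1), (x1,p2), (x3,p1), (x3,p2)}
  {x2, x3} × {p1, p2} = {(x2,p1), (x2,p2), (x3,p1), (x3,p2)}
  {x1, x2, x3} × {p1, p2} = {(x1,p1), (x1,p2), (x2,p1), (x2,p2), (x3,p1), (x3,p2)}
These 11 distinct sets form the basis B.
Close under arbitrary unions to get τ_{X×Y}; counting gives |τ_{X×Y}| = 18.


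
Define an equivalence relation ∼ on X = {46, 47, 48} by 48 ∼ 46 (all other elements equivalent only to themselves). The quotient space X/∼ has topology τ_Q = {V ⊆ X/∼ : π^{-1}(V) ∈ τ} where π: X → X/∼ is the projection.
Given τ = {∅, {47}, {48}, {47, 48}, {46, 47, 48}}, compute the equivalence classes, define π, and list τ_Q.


X/∼ = {[46=48], [47]}; |τ_Q| = 3.

Equivalence classes: [46=48], [47].
Quotient map π: X → X/∼ sends 46 ↦ [46=48], 47 ↦ [47], 48 ↦ [46=48].
For each subset V ⊆ X/∼, compute π^{-1}(V) ⊆ X and check whether π^{-1}(V) ∈ τ. V is open in τ_Q iff π^{-1}(V) ∈ τ.
  V = {}: π^{-1}(V) = ∅ ∈ τ ✓.
  V = {[46=48]}: π^{-1}(V) = {46, 48} ∉ τ ✗.
  V = {[47]}: π^{-1}(V) = {47} ∈ τ ✓.
  V = {[46=48], [47]}: π^{-1}(V) = {46, 47, 48} ∈ τ ✓.
Open sets in the quotient: τ_Q = {{}, {[47]}, {[46=48], [47]}} (3 elements).


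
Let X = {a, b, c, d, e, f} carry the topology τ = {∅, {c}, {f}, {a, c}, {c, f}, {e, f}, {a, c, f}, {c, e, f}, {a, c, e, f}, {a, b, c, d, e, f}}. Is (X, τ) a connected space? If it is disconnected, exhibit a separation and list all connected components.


(X, τ) is connected.

Find clopen sets (U ∈ τ with X ∖ U ∈ τ):
  U = ∅, X ∖ U = {a, b, c, d, e, f} — both open, so U is clopen.
  U = {a, b, c, d, e, f}, X ∖ U = ∅ — both open, so U is clopen.
Only trivial clopens (∅ and X) exist, so (X, τ) is connected.
Compute connected components by grouping points that agree on all clopens:
  component: {a, b, c, d, e, f}


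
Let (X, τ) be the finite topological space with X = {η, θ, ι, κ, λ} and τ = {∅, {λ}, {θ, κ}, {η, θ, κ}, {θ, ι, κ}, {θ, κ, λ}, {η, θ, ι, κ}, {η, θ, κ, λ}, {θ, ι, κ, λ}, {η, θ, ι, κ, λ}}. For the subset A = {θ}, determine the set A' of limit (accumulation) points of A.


A' = {η, ι, κ}

For each x ∈ X, list the open sets U ∈ τ with x ∈ U, then check whether U ∩ (A ∖ {x}) ≠ ∅ for every such U.
  x = η: opens ∋ x are {η, θ, κ}, {η, θ, ι, κ}, {η, θ, κ, λ}, {η, θ, ι, κ, λ}; each meets A ∖ {η}, so x IS a limit point.
  x = θ: open {θ, κ} ∋ x has {θ, κ} ∩ (A ∖ {θ}) = ∅, so x is NOT a limit point.
  x = ι: opens ∋ x are {θ, ι, κ}, {η, θ, ι, κ}, {θ, ι, κ, λ}, {η, θ, ι, κ, λ}; each meets A ∖ {ι}, so x IS a limit point.
  x = κ: opens ∋ x are {θ, κ}, {η, θ, κ}, {θ, ι, κ}, {θ, κ, λ}, {η, θ, ι, κ}, {η, θ, κ, λ}, {θ, ι, κ, λ}, {η, θ, ι, κ, λ}; each meets A ∖ {κ}, so x IS a limit point.
  x = λ: open {λ} ∋ x has {λ} ∩ (A ∖ {λ}) = ∅, so x is NOT a limit point.
Collecting: A' = {η, ι, κ}.


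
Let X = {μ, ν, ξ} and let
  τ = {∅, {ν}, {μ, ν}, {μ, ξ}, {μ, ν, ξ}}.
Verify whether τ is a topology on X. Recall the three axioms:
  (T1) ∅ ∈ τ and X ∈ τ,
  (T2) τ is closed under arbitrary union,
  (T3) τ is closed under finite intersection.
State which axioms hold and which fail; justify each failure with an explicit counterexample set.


τ is NOT a topology on X.

Axiom (T1): ∅ ∈ τ? Yes; X ∈ τ? Yes.
Axiom (T2/T3): check pairwise unions and intersections of members of τ.
Counterexample for (T3): {μ, ν} ∩ {μ, ξ} = {μ} ∉ τ. Therefore τ is NOT a topology.


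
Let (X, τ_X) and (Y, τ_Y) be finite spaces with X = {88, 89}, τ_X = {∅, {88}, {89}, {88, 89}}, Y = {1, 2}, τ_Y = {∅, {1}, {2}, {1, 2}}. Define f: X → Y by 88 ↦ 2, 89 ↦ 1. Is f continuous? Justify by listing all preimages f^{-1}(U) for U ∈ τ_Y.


f IS continuous.

Compute f^{-1}(U) for each U ∈ τ_Y:
  U = ∅: f^{-1}(U) = ∅ ∈ τ_X ✓.
  U = {1}: f^{-1}(U) = {89} ∈ τ_X ✓.
  U = {2}: f^{-1}(U) = {88} ∈ τ_X ✓.
  U = {1, 2}: f^{-1}(U) = {88, 89} ∈ τ_X ✓.
Every preimage lies in τ_X, so f IS continuous.


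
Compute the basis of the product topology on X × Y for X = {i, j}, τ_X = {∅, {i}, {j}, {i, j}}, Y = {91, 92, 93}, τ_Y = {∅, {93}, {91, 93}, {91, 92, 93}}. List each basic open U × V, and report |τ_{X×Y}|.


Basis B = {∅ × ∅, {i} × {93}, {j} × {93}, {i} × {91, 93}, {i, j} × {93}, {j} × {91, 93}, {i} × {91, 92, 93}, {j} × {91, 92, 93}, {i, j} × {91, 93}, {i, j} × {91, 92, 93}}; |τ_{X×Y}| = 16.

Enumerate products U × V with U ∈ τ_X, V ∈ τ_Y (deduplicated):
  ∅ × ∅ = {} (∅)
  {i} × {93} = {(i,93)}
  {j} × {93} = {(j,93)}
  {i} × {91, 93} = {(i,91), (i,93)}
  {i, j} × {93} = {(i,93), (j,93)}
  {j} × {91, 93} = {(j,91), (j,93)}
  {i} × {91, 92, 93} = {(i,91), (i,92), (i,93)}
  {j} × {91, 92, 93} = {(j,91), (j,92), (j,93)}
  {i, j} × {91, 93} = {(i,91), (i,93), (j,91), (j,93)}
  {i, j} × {91, 92, 93} = {(i,91), (i,92), (i,93), (j,91), (j,92), (j,93)}
These 10 distinct sets form the basis B.
Close under arbitrary unions to get τ_{X×Y}; counting gives |τ_{X×Y}| = 16.


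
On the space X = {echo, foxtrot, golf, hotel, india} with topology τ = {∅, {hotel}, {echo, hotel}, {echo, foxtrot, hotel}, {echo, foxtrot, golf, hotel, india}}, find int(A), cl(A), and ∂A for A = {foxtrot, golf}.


int(A) = ∅, cl(A) = {foxtrot, golf, india}, ∂A = {foxtrot, golf, india}.

Closed sets in (X, τ) are complements of opens:
  closed(X, τ) = {∅, {golf, india}, {foxtrot, golf, india}, {echo, foxtrot, golf, india}, {echo, foxtrot, golf, hotel, india}}.
int(A) = ⋃ {U ∈ τ : U ⊆ A}. Opens contained in A: ∅.
Taking the union of these: int(A) = ∅.
cl(A) = ⋂ {C closed : A ⊆ C}. Closed sets containing A: {foxtrot, golf, india}, {echo, foxtrot, golf, india}, {echo, foxtrot, golf, hotel, india}.
Intersecting these: cl(A) = {foxtrot, golf, india}.
∂A = cl(A) ∖ int(A) = {foxtrot, golf, india} ∖ ∅ = {foxtrot, golf, india}.


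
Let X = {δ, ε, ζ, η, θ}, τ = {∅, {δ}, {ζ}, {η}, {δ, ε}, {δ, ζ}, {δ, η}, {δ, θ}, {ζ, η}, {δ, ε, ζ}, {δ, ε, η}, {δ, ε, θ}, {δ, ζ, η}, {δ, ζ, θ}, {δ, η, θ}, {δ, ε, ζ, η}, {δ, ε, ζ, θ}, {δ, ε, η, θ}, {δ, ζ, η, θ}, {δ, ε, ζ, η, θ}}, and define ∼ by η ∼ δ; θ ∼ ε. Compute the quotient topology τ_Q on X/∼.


X/∼ = {[δ=η], [ε=θ], [ζ]}; |τ_Q| = 6.

Equivalence classes: [δ=η], [ε=θ], [ζ].
Quotient map π: X → X/∼ sends δ ↦ [δ=η], ε ↦ [ε=θ], ζ ↦ [ζ], η ↦ [δ=η], θ ↦ [ε=θ].
For each subset V ⊆ X/∼, compute π^{-1}(V) ⊆ X and check whether π^{-1}(V) ∈ τ. V is open in τ_Q iff π^{-1}(V) ∈ τ.
  V = {}: π^{-1}(V) = ∅ ∈ τ ✓.
  V = {[δ=η]}: π^{-1}(V) = {δ, η} ∈ τ ✓.
  V = {[ε=θ]}: π^{-1}(V) = {ε, θ} ∉ τ ✗.
  V = {[δ=η], [ε=θ]}: π^{-1}(V) = {δ, ε, η, θ} ∈ τ ✓.
  V = {[ζ]}: π^{-1}(V) = {ζ} ∈ τ ✓.
  V = {[δ=η], [ζ]}: π^{-1}(V) = {δ, ζ, η} ∈ τ ✓.
  V = {[ε=θ], [ζ]}: π^{-1}(V) = {ε, ζ, θ} ∉ τ ✗.
  V = {[δ=η], [ε=θ], [ζ]}: π^{-1}(V) = {δ, ε, ζ, η, θ} ∈ τ ✓.
Open sets in the quotient: τ_Q = {{}, {[δ=η]}, {[δ=η], [ε=θ]}, {[ζ]}, {[δ=η], [ζ]}, {[δ=η], [ε=θ], [ζ]}} (6 elements).


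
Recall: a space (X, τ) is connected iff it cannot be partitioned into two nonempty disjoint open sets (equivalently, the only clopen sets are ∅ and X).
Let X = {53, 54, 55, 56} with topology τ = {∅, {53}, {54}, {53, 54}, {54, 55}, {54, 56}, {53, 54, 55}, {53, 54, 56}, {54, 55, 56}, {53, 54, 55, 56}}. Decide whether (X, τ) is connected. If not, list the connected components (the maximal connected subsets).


(X, τ) is disconnected; components = [{53}, {54, 55, 56}].

Find clopen sets (U ∈ τ with X ∖ U ∈ τ):
  U = ∅, X ∖ U = {53, 54, 55, 56} — both open, so U is clopen.
  U = {53}, X ∖ U = {54, 55, 56} — both open, so U is clopen.
  U = {54, 55, 56}, X ∖ U = {53} — both open, so U is clopen.
  U = {53, 54, 55, 56}, X ∖ U = ∅ — both open, so U is clopen.
Nontrivial clopen(s) exist: e.g. {53}. So (X, τ) is disconnected.
Compute connected components by grouping points that agree on all clopens:
  component: {53}
  component: {54, 55, 56}


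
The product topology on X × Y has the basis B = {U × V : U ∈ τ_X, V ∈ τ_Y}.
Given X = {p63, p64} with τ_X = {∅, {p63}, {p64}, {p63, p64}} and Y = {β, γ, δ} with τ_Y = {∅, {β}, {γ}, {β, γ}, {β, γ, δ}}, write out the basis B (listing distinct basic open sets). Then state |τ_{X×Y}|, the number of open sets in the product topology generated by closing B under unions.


Basis B = {∅ × ∅, {p63} × {β}, {p63} × {γ}, {p64} × {β}, {p64} × {γ}, {p63} × {β, γ}, {p63, p64} × {β}, {p63, p64} × {γ}, {p64} × {β, γ}, {p63} × {β, γ, δ}, {p64} × {β, γ, δ}, {p63, p64} × {β, γ}, {p63, p64} × {β, γ, δ}}; |τ_{X×Y}| = 25.

Enumerate products U × V with U ∈ τ_X, V ∈ τ_Y (deduplicated):
  ∅ × ∅ = {} (∅)
  {p63} × {β} = {(p63,β)}
  {p63} × {γ} = {(p63,γ)}
  {p64} × {β} = {(p64,β)}
  {p64} × {γ} = {(p64,γ)}
  {p63} × {β, γ} = {(p63,β), (p63,γ)}
  {p63, p64} × {β} = {(p63,β), (p64,β)}
  {p63, p64} × {γ} = {(p63,γ), (p64,γ)}
  {p64} × {β, γ} = {(p64,β), (p64,γ)}
  {p63} × {β, γ, δ} = {(p63,β), (p63,γ), (p63,δ)}
  {p64} × {β, γ, δ} = {(p64,β), (p64,γ), (p64,δ)}
  {p63, p64} × {β, γ} = {(p63,β), (p63,γ), (p64,β), (p64,γ)}
  {p63, p64} × {β, γ, δ} = {(p63,β), (p63,γ), (p63,δ), (p64,β), (p64,γ), (p64,δ)}
These 13 distinct sets form the basis B.
Close under arbitrary unions to get τ_{X×Y}; counting gives |τ_{X×Y}| = 25.


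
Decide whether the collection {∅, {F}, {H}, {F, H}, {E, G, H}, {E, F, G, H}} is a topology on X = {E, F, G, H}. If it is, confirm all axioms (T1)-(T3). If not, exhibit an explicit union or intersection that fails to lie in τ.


τ IS a topology on X.

Axiom (T1): ∅ ∈ τ? Yes; X ∈ τ? Yes.
Axiom (T2/T3): check pairwise unions and intersections of members of τ.
All pairwise intersections and unions checked — each lies in τ. Therefore τ satisfies (T1), (T2), (T3): it IS a topology on X.


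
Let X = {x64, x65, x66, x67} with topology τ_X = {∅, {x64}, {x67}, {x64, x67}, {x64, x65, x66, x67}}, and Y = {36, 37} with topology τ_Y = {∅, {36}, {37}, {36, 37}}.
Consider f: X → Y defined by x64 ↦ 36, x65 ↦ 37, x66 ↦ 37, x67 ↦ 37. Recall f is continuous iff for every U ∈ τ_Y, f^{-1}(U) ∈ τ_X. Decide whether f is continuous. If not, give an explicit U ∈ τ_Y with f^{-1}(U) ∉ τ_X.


f is NOT continuous.

Compute f^{-1}(U) for each U ∈ τ_Y:
  U = ∅: f^{-1}(U) = ∅ ∈ τ_X ✓.
  U = {36}: f^{-1}(U) = {x64} ∈ τ_X ✓.
  U = {37}: f^{-1}(U) = {x65, x66, x67} ∉ τ_X ✗.
  U = {36, 37}: f^{-1}(U) = {x64, x65, x66, x67} ∈ τ_X ✓.
Found U = {37} with f^{-1}(U) = {x65, x66, x67} not in τ_X. Therefore f is NOT continuous.


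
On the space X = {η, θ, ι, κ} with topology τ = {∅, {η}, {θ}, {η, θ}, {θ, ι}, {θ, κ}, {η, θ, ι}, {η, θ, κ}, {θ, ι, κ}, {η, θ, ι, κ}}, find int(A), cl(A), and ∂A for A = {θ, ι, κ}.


int(A) = {θ, ι, κ}, cl(A) = {θ, ι, κ}, ∂A = ∅.

Closed sets in (X, τ) are complements of opens:
  closed(X, τ) = {∅, {η}, {ι}, {κ}, {η, ι}, {η, κ}, {ι, κ}, {η, ι, κ}, {θ, ι, κ}, {η, θ, ι, κ}}.
int(A) = ⋃ {U ∈ τ : U ⊆ A}. Opens contained in A: ∅, {θ}, {θ, ι}, {θ, κ}, {θ, ι, κ}.
Taking the union of these: int(A) = {θ, ι, κ}.
cl(A) = ⋂ {C closed : A ⊆ C}. Closed sets containing A: {θ, ι, κ}, {η, θ, ι, κ}.
Intersecting these: cl(A) = {θ, ι, κ}.
∂A = cl(A) ∖ int(A) = {θ, ι, κ} ∖ {θ, ι, κ} = ∅.


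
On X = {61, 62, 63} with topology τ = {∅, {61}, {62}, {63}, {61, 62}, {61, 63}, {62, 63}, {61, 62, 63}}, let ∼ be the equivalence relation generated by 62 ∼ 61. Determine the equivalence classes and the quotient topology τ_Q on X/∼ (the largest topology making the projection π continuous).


X/∼ = {[61=62], [63]}; |τ_Q| = 4.

Equivalence classes: [61=62], [63].
Quotient map π: X → X/∼ sends 61 ↦ [61=62], 62 ↦ [61=62], 63 ↦ [63].
For each subset V ⊆ X/∼, compute π^{-1}(V) ⊆ X and check whether π^{-1}(V) ∈ τ. V is open in τ_Q iff π^{-1}(V) ∈ τ.
  V = {}: π^{-1}(V) = ∅ ∈ τ ✓.
  V = {[61=62]}: π^{-1}(V) = {61, 62} ∈ τ ✓.
  V = {[63]}: π^{-1}(V) = {63} ∈ τ ✓.
  V = {[61=62], [63]}: π^{-1}(V) = {61, 62, 63} ∈ τ ✓.
Open sets in the quotient: τ_Q = {{}, {[61=62]}, {[63]}, {[61=62], [63]}} (4 elements).


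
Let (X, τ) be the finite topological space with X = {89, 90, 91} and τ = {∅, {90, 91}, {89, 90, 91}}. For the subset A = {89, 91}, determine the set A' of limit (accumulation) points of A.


A' = {89, 90}

For each x ∈ X, list the open sets U ∈ τ with x ∈ U, then check whether U ∩ (A ∖ {x}) ≠ ∅ for every such U.
  x = 89: opens ∋ x are {89, 90, 91}; each meets A ∖ {89}, so x IS a limit point.
  x = 90: opens ∋ x are {90, 91}, {89, 90, 91}; each meets A ∖ {90}, so x IS a limit point.
  x = 91: open {90, 91} ∋ x has {90, 91} ∩ (A ∖ {91}) = ∅, so x is NOT a limit point.
Collecting: A' = {89, 90}.


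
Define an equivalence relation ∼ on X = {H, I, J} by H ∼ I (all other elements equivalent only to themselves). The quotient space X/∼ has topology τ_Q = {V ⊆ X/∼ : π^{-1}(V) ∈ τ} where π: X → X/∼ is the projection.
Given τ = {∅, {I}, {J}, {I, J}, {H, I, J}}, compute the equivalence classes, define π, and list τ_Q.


X/∼ = {[H=I], [J]}; |τ_Q| = 3.

Equivalence classes: [H=I], [J].
Quotient map π: X → X/∼ sends H ↦ [H=I], I ↦ [H=I], J ↦ [J].
For each subset V ⊆ X/∼, compute π^{-1}(V) ⊆ X and check whether π^{-1}(V) ∈ τ. V is open in τ_Q iff π^{-1}(V) ∈ τ.
  V = {}: π^{-1}(V) = ∅ ∈ τ ✓.
  V = {[H=I]}: π^{-1}(V) = {H, I} ∉ τ ✗.
  V = {[J]}: π^{-1}(V) = {J} ∈ τ ✓.
  V = {[H=I], [J]}: π^{-1}(V) = {H, I, J} ∈ τ ✓.
Open sets in the quotient: τ_Q = {{}, {[J]}, {[H=I], [J]}} (3 elements).


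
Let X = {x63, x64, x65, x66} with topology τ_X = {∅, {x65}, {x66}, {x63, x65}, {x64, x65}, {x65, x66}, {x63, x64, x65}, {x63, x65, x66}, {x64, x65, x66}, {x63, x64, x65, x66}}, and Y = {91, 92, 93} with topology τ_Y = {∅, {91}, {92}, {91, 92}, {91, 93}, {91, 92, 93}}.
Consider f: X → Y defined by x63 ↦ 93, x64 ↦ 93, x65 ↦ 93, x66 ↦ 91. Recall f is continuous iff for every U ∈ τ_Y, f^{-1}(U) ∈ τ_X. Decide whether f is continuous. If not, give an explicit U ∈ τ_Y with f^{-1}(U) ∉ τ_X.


f IS continuous.

Compute f^{-1}(U) for each U ∈ τ_Y:
  U = ∅: f^{-1}(U) = ∅ ∈ τ_X ✓.
  U = {91}: f^{-1}(U) = {x66} ∈ τ_X ✓.
  U = {92}: f^{-1}(U) = ∅ ∈ τ_X ✓.
  U = {91, 92}: f^{-1}(U) = {x66} ∈ τ_X ✓.
  U = {91, 93}: f^{-1}(U) = {x63, x64, x65, x66} ∈ τ_X ✓.
  U = {91, 92, 93}: f^{-1}(U) = {x63, x64, x65, x66} ∈ τ_X ✓.
Every preimage lies in τ_X, so f IS continuous.


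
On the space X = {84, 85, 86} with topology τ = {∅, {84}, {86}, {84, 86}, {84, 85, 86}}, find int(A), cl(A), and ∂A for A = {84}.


int(A) = {84}, cl(A) = {84, 85}, ∂A = {85}.

Closed sets in (X, τ) are complements of opens:
  closed(X, τ) = {∅, {85}, {84, 85}, {85, 86}, {84, 85, 86}}.
int(A) = ⋃ {U ∈ τ : U ⊆ A}. Opens contained in A: ∅, {84}.
Taking the union of these: int(A) = {84}.
cl(A) = ⋂ {C closed : A ⊆ C}. Closed sets containing A: {84, 85}, {84, 85, 86}.
Intersecting these: cl(A) = {84, 85}.
∂A = cl(A) ∖ int(A) = {84, 85} ∖ {84} = {85}.


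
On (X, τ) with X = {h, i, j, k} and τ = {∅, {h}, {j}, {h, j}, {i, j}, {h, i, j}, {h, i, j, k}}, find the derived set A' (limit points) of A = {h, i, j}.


A' = {i, k}

For each x ∈ X, list the open sets U ∈ τ with x ∈ U, then check whether U ∩ (A ∖ {x}) ≠ ∅ for every such U.
  x = h: open {h} ∋ x has {h} ∩ (A ∖ {h}) = ∅, so x is NOT a limit point.
  x = i: opens ∋ x are {i, j}, {h, i, j}, {h, i, j, k}; each meets A ∖ {i}, so x IS a limit point.
  x = j: open {j} ∋ x has {j} ∩ (A ∖ {j}) = ∅, so x is NOT a limit point.
  x = k: opens ∋ x are {h, i, j, k}; each meets A ∖ {k}, so x IS a limit point.
Collecting: A' = {i, k}.


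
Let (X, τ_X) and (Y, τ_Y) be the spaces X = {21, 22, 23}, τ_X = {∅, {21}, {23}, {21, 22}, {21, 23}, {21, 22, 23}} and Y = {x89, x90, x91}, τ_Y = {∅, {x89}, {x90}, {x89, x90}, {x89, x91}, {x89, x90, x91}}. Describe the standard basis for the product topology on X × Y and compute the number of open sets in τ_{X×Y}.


Basis B = {∅ × ∅, {21} × {x89}, {21} × {x90}, {23} × {x89}, {23} × {x90}, {21} × {x89, x90}, {21} × {x89, x91}, {21, 22} × {x89}, {21, 23} × {x89}, {21, 22} × {x90}, {21, 23} × {x90}, {23} × {x89, x90}, {23} × {x89, x91}, {21} × {x89, x90, x91}, {21, 22, 23} × {x89}, {21, 22, 23} × {x90}, {23} × {x89, x90, x91}, {21, 22} × {x89, x90}, {21, 23} × {x89, x90}, {21, 22} × {x89, x91}, {21, 23} × {x89, x91}, {21, 22} × {x89, x90, x91}, {21, 23} × {x89, x90, x91}, {21, 22, 23} × {x89, x90}, {21, 22, 23} × {x89, x91}, {21, 22, 23} × {x89, x90, x91}}; |τ_{X×Y}| = 108.

Enumerate products U × V with U ∈ τ_X, V ∈ τ_Y (deduplicated):
  ∅ × ∅ = {} (∅)
  {21} × {x89} = {(21,x89)}
  {21} × {x90} = {(21,x90)}
  {23} × {x89} = {(23,x89)}
  {23} × {x90} = {(23,x90)}
  {21} × {x89, x90} = {(21,x89), (21,x90)}
  {21} × {x89, x91} = {(21,x89), (21,x91)}
  {21, 22} × {x89} = {(21,x89), (22,x89)}
  {21, 23} × {x89} = {(21,x89), (23,x89)}
  {21, 22} × {x90} = {(21,x90), (22,x90)}
  {21, 23} × {x90} = {(21,x90), (23,x90)}
  {23} × {x89, x90} = {(23,x89), (23,x90)}
  {23} × {x89, x91} = {(23,x89), (23,x91)}
  {21} × {x89, x90, x91} = {(21,x89), (21,x90), (21,x91)}
  {21, 22, 23} × {x89} = {(21,x89), (22,x89), (23,x89)}
  {21, 22, 23} × {x90} = {(21,x90), (22,x90), (23,x90)}
  {23} × {x89, x90, x91} = {(23,x89), (23,x90), (23,x91)}
  {21, 22} × {x89, x90} = {(21,x89), (21,x90), (22,x89), (22,x90)}
  {21, 23} × {x89, x90} = {(21,x89), (21,x90), (23,x89), (23,x90)}
  {21, 22} × {x89, x91} = {(21,x89), (21,x91), (22,x89), (22,x91)}
  {21, 23} × {x89, x91} = {(21,x89), (21,x91), (23,x89), (23,x91)}
  {21, 22} × {x89, x90, x91} = {(21,x89), (21,x90), (21,x91), (22,x89), (22,x90), (22,x91)}
  {21, 23} × {x89, x90, x91} = {(21,x89), (21,x90), (21,x91), (23,x89), (23,x90), (23,x91)}
  {21, 22, 23} × {x89, x90} = {(21,x89), (21,x90), (22,x89), (22,x90), (23,x89), (23,x90)}
  {21, 22, 23} × {x89, x91} = {(21,x89), (21,x91), (22,x89), (22,x91), (23,x89), (23,x91)}
  {21, 22, 23} × {x89, x90, x91} = {(21,x89), (21,x90), (21,x91), (22,x89), (22,x90), (22,x91), (23,x89), (23,x90), (23,x91)}
These 26 distinct sets form the basis B.
Close under arbitrary unions to get τ_{X×Y}; counting gives |τ_{X×Y}| = 108.


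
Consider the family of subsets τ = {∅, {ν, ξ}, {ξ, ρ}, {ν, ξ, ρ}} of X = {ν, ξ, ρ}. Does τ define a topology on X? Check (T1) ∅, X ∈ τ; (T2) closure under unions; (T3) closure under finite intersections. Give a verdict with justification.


τ is NOT a topology on X.

Axiom (T1): ∅ ∈ τ? Yes; X ∈ τ? Yes.
Axiom (T2/T3): check pairwise unions and intersections of members of τ.
Counterexample for (T3): {ν, ξ} ∩ {ξ, ρ} = {ξ} ∉ τ. Therefore τ is NOT a topology.


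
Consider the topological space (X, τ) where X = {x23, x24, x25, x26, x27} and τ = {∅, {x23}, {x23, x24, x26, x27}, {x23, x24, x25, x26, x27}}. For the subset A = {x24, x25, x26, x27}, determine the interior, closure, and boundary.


int(A) = ∅, cl(A) = {x24, x25, x26, x27}, ∂A = {x24, x25, x26, x27}.

Closed sets in (X, τ) are complements of opens:
  closed(X, τ) = {∅, {x25}, {x24, x25, x26, x27}, {x23, x24, x25, x26, x27}}.
int(A) = ⋃ {U ∈ τ : U ⊆ A}. Opens contained in A: ∅.
Taking the union of these: int(A) = ∅.
cl(A) = ⋂ {C closed : A ⊆ C}. Closed sets containing A: {x24, x25, x26, x27}, {x23, x24, x25, x26, x27}.
Intersecting these: cl(A) = {x24, x25, x26, x27}.
∂A = cl(A) ∖ int(A) = {x24, x25, x26, x27} ∖ ∅ = {x24, x25, x26, x27}.


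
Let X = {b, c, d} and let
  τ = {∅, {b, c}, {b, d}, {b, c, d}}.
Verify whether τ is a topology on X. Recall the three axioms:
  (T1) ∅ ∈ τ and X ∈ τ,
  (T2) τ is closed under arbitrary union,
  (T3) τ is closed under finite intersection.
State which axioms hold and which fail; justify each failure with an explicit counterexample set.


τ is NOT a topology on X.

Axiom (T1): ∅ ∈ τ? Yes; X ∈ τ? Yes.
Axiom (T2/T3): check pairwise unions and intersections of members of τ.
Counterexample for (T3): {b, c} ∩ {b, d} = {b} ∉ τ. Therefore τ is NOT a topology.


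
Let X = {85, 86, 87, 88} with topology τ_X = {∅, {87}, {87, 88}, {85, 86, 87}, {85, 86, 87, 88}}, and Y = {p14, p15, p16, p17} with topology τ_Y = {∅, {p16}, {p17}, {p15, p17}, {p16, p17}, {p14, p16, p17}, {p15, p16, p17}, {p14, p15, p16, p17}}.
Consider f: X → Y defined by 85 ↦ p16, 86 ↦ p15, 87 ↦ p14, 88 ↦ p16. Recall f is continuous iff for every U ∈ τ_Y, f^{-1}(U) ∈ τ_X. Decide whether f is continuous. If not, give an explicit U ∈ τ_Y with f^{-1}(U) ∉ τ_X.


f is NOT continuous.

Compute f^{-1}(U) for each U ∈ τ_Y:
  U = ∅: f^{-1}(U) = ∅ ∈ τ_X ✓.
  U = {p16}: f^{-1}(U) = {85, 88} ∉ τ_X ✗.
  U = {p17}: f^{-1}(U) = ∅ ∈ τ_X ✓.
  U = {p15, p17}: f^{-1}(U) = {86} ∉ τ_X ✗.
  U = {p16, p17}: f^{-1}(U) = {85, 88} ∉ τ_X ✗.
  U = {p14, p16, p17}: f^{-1}(U) = {85, 87, 88} ∉ τ_X ✗.
  U = {p15, p16, p17}: f^{-1}(U) = {85, 86, 88} ∉ τ_X ✗.
  U = {p14, p15, p16, p17}: f^{-1}(U) = {85, 86, 87, 88} ∈ τ_X ✓.
Found U = {p16} with f^{-1}(U) = {85, 88} not in τ_X. Therefore f is NOT continuous.


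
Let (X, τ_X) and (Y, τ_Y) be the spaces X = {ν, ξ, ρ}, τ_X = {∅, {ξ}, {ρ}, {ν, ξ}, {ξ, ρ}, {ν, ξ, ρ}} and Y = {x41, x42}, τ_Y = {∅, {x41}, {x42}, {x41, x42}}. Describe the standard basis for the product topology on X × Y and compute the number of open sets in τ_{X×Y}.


Basis B = {∅ × ∅, {ξ} × {x41}, {ξ} × {x42}, {ρ} × {x41}, {ρ} × {x42}, {ν, ξ} × {x41}, {ν, ξ} × {x42}, {ξ} × {x41, x42}, {ξ, ρ} × {x41}, {ξ, ρ} × {x42}, {ρ} × {x41, x42}, {ν, ξ, ρ} × {x41}, {ν, ξ, ρ} × {x42}, {ν, ξ} × {x41, x42}, {ξ, ρ} × {x41, x42}, {ν, ξ, ρ} × {x41, x42}}; |τ_{X×Y}| = 36.

Enumerate products U × V with U ∈ τ_X, V ∈ τ_Y (deduplicated):
  ∅ × ∅ = {} (∅)
  {ξ} × {x41} = {(ξ,x41)}
  {ξ} × {x42} = {(ξ,x42)}
  {ρ} × {x41} = {(ρ,x41)}
  {ρ} × {x42} = {(ρ,x42)}
  {ν, ξ} × {x41} = {(ν,x41), (ξ,x41)}
  {ν, ξ} × {x42} = {(ν,x42), (ξ,x42)}
  {ξ} × {x41, x42} = {(ξ,x41), (ξ,x42)}
  {ξ, ρ} × {x41} = {(ξ,x41), (ρ,x41)}
  {ξ, ρ} × {x42} = {(ξ,x42), (ρ,x42)}
  {ρ} × {x41, x42} = {(ρ,x41), (ρ,x42)}
  {ν, ξ, ρ} × {x41} = {(ν,x41), (ξ,x41), (ρ,x41)}
  {ν, ξ, ρ} × {x42} = {(ν,x42), (ξ,x42), (ρ,x42)}
  {ν, ξ} × {x41, x42} = {(ν,x41), (ν,x42), (ξ,x41), (ξ,x42)}
  {ξ, ρ} × {x41, x42} = {(ξ,x41), (ξ,x42), (ρ,x41), (ρ,x42)}
  {ν, ξ, ρ} × {x41, x42} = {(ν,x41), (ν,x42), (ξ,x41), (ξ,x42), (ρ,x41), (ρ,x42)}
These 16 distinct sets form the basis B.
Close under arbitrary unions to get τ_{X×Y}; counting gives |τ_{X×Y}| = 36.


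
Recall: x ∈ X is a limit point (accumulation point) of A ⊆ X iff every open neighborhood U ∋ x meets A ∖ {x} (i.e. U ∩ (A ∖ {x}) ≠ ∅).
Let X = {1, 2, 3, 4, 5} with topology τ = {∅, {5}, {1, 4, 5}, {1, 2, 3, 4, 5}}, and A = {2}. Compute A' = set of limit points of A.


A' = {3}

For each x ∈ X, list the open sets U ∈ τ with x ∈ U, then check whether U ∩ (A ∖ {x}) ≠ ∅ for every such U.
  x = 1: open {1, 4, 5} ∋ x has {1, 4, 5} ∩ (A ∖ {1}) = ∅, so x is NOT a limit point.
  x = 2: open {1, 2, 3, 4, 5} ∋ x has {1, 2, 3, 4, 5} ∩ (A ∖ {2}) = ∅, so x is NOT a limit point.
  x = 3: opens ∋ x are {1, 2, 3, 4, 5}; each meets A ∖ {3}, so x IS a limit point.
  x = 4: open {1, 4, 5} ∋ x has {1, 4, 5} ∩ (A ∖ {4}) = ∅, so x is NOT a limit point.
  x = 5: open {5} ∋ x has {5} ∩ (A ∖ {5}) = ∅, so x is NOT a limit point.
Collecting: A' = {3}.


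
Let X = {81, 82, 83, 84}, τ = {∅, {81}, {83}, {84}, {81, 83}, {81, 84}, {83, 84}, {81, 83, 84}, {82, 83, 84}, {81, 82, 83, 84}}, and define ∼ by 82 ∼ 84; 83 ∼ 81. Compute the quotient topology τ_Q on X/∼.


X/∼ = {[81=83], [82=84]}; |τ_Q| = 3.

Equivalence classes: [81=83], [82=84].
Quotient map π: X → X/∼ sends 81 ↦ [81=83], 82 ↦ [82=84], 83 ↦ [81=83], 84 ↦ [82=84].
For each subset V ⊆ X/∼, compute π^{-1}(V) ⊆ X and check whether π^{-1}(V) ∈ τ. V is open in τ_Q iff π^{-1}(V) ∈ τ.
  V = {}: π^{-1}(V) = ∅ ∈ τ ✓.
  V = {[81=83]}: π^{-1}(V) = {81, 83} ∈ τ ✓.
  V = {[82=84]}: π^{-1}(V) = {82, 84} ∉ τ ✗.
  V = {[81=83], [82=84]}: π^{-1}(V) = {81, 82, 83, 84} ∈ τ ✓.
Open sets in the quotient: τ_Q = {{}, {[81=83]}, {[81=83], [82=84]}} (3 elements).


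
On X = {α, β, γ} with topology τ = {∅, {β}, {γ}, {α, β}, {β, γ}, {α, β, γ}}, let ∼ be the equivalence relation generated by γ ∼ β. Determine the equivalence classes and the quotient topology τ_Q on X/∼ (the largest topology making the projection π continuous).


X/∼ = {[α], [β=γ]}; |τ_Q| = 3.

Equivalence classes: [α], [β=γ].
Quotient map π: X → X/∼ sends α ↦ [α], β ↦ [β=γ], γ ↦ [β=γ].
For each subset V ⊆ X/∼, compute π^{-1}(V) ⊆ X and check whether π^{-1}(V) ∈ τ. V is open in τ_Q iff π^{-1}(V) ∈ τ.
  V = {}: π^{-1}(V) = ∅ ∈ τ ✓.
  V = {[α]}: π^{-1}(V) = {α} ∉ τ ✗.
  V = {[β=γ]}: π^{-1}(V) = {β, γ} ∈ τ ✓.
  V = {[α], [β=γ]}: π^{-1}(V) = {α, β, γ} ∈ τ ✓.
Open sets in the quotient: τ_Q = {{}, {[β=γ]}, {[α], [β=γ]}} (3 elements).


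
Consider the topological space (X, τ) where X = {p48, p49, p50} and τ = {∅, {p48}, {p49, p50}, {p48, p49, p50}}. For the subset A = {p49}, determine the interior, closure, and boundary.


int(A) = ∅, cl(A) = {p49, p50}, ∂A = {p49, p50}.

Closed sets in (X, τ) are complements of opens:
  closed(X, τ) = {∅, {p48}, {p49, p50}, {p48, p49, p50}}.
int(A) = ⋃ {U ∈ τ : U ⊆ A}. Opens contained in A: ∅.
Taking the union of these: int(A) = ∅.
cl(A) = ⋂ {C closed : A ⊆ C}. Closed sets containing A: {p49, p50}, {p48, p49, p50}.
Intersecting these: cl(A) = {p49, p50}.
∂A = cl(A) ∖ int(A) = {p49, p50} ∖ ∅ = {p49, p50}.


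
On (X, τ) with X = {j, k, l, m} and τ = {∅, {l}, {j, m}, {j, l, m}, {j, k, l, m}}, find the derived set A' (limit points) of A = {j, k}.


A' = {k, m}

For each x ∈ X, list the open sets U ∈ τ with x ∈ U, then check whether U ∩ (A ∖ {x}) ≠ ∅ for every such U.
  x = j: open {j, m} ∋ x has {j, m} ∩ (A ∖ {j}) = ∅, so x is NOT a limit point.
  x = k: opens ∋ x are {j, k, l, m}; each meets A ∖ {k}, so x IS a limit point.
  x = l: open {l} ∋ x has {l} ∩ (A ∖ {l}) = ∅, so x is NOT a limit point.
  x = m: opens ∋ x are {j, m}, {j, l, m}, {j, k, l, m}; each meets A ∖ {m}, so x IS a limit point.
Collecting: A' = {k, m}.


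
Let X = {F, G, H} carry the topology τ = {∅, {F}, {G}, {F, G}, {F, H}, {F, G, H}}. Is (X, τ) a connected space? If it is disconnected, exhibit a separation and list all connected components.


(X, τ) is disconnected; components = [{G}, {F, H}].

Find clopen sets (U ∈ τ with X ∖ U ∈ τ):
  U = ∅, X ∖ U = {F, G, H} — both open, so U is clopen.
  U = {G}, X ∖ U = {F, H} — both open, so U is clopen.
  U = {F, H}, X ∖ U = {G} — both open, so U is clopen.
  U = {F, G, H}, X ∖ U = ∅ — both open, so U is clopen.
Nontrivial clopen(s) exist: e.g. {G}. So (X, τ) is disconnected.
Compute connected components by grouping points that agree on all clopens:
  component: {G}
  component: {F, H}


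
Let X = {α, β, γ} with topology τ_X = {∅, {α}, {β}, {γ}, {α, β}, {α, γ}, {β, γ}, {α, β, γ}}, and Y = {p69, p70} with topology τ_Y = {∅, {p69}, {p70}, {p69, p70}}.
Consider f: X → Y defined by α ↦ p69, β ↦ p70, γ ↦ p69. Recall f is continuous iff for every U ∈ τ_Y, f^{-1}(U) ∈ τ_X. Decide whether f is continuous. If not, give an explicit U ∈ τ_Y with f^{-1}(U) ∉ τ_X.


f IS continuous.

Compute f^{-1}(U) for each U ∈ τ_Y:
  U = ∅: f^{-1}(U) = ∅ ∈ τ_X ✓.
  U = {p69}: f^{-1}(U) = {α, γ} ∈ τ_X ✓.
  U = {p70}: f^{-1}(U) = {β} ∈ τ_X ✓.
  U = {p69, p70}: f^{-1}(U) = {α, β, γ} ∈ τ_X ✓.
Every preimage lies in τ_X, so f IS continuous.


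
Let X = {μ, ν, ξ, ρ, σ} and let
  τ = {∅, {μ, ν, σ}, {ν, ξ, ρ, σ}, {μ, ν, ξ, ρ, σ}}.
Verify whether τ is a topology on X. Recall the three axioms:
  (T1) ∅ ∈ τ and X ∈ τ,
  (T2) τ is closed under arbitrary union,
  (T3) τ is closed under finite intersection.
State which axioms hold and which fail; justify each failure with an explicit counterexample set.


τ is NOT a topology on X.

Axiom (T1): ∅ ∈ τ? Yes; X ∈ τ? Yes.
Axiom (T2/T3): check pairwise unions and intersections of members of τ.
Counterexample for (T3): {μ, ν, σ} ∩ {ν, ξ, ρ, σ} = {ν, σ} ∉ τ. Therefore τ is NOT a topology.


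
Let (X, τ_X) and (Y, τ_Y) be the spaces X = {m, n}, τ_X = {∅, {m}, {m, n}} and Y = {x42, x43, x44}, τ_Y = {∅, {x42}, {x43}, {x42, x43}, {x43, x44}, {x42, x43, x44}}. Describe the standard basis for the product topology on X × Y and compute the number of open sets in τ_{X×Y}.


Basis B = {∅ × ∅, {m} × {x42}, {m} × {x43}, {m} × {x42, x43}, {m, n} × {x42}, {m} × {x43, x44}, {m, n} × {x43}, {m} × {x42, x43, x44}, {m, n} × {x42, x43}, {m, n} × {x43, x44}, {m, n} × {x42, x43, x44}}; |τ_{X×Y}| = 18.

Enumerate products U × V with U ∈ τ_X, V ∈ τ_Y (deduplicated):
  ∅ × ∅ = {} (∅)
  {m} × {x42} = {(m,x42)}
  {m} × {x43} = {(m,x43)}
  {m} × {x42, x43} = {(m,x42), (m,x43)}
  {m, n} × {x42} = {(m,x42), (n,x42)}
  {m} × {x43, x44} = {(m,x43), (m,x44)}
  {m, n} × {x43} = {(m,x43), (n,x43)}
  {m} × {x42, x43, x44} = {(m,x42), (m,x43), (m,x44)}
  {m, n} × {x42, x43} = {(m,x42), (m,x43), (n,x42), (n,x43)}
  {m, n} × {x43, x44} = {(m,x43), (m,x44), (n,x43), (n,x44)}
  {m, n} × {x42, x43, x44} = {(m,x42), (m,x43), (m,x44), (n,x42), (n,x43), (n,x44)}
These 11 distinct sets form the basis B.
Close under arbitrary unions to get τ_{X×Y}; counting gives |τ_{X×Y}| = 18.


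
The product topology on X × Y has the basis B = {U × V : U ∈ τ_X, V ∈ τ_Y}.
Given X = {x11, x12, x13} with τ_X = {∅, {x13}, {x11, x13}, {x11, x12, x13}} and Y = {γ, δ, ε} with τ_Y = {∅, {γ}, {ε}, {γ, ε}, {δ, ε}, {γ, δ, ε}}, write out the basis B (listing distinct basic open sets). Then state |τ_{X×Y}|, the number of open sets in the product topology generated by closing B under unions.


Basis B = {∅ × ∅, {x13} × {γ}, {x13} × {ε}, {x11, x13} × {γ}, {x11, x13} × {ε}, {x13} × {γ, ε}, {x13} × {δ, ε}, {x11, x12, x13} × {γ}, {x11, x12, x13} × {ε}, {x13} × {γ, δ, ε}, {x11, x13} × {γ, ε}, {x11, x13} × {δ, ε}, {x11, x13} × {γ, δ, ε}, {x11, x12, x13} × {γ, ε}, {x11, x12, x13} × {δ, ε}, {x11, x12, x13} × {γ, δ, ε}}; |τ_{X×Y}| = 40.

Enumerate products U × V with U ∈ τ_X, V ∈ τ_Y (deduplicated):
  ∅ × ∅ = {} (∅)
  {x13} × {γ} = {(x13,γ)}
  {x13} × {ε} = {(x13,ε)}
  {x11, x13} × {γ} = {(x11,γ), (x13,γ)}
  {x11, x13} × {ε} = {(x11,ε), (x13,ε)}
  {x13} × {γ, ε} = {(x13,γ), (x13,ε)}
  {x13} × {δ, ε} = {(x13,δ), (x13,ε)}
  {x11, x12, x13} × {γ} = {(x11,γ), (x12,γ), (x13,γ)}
  {x11, x12, x13} × {ε} = {(x11,ε), (x12,ε), (x13,ε)}
  {x13} × {γ, δ, ε} = {(x13,γ), (x13,δ), (x13,ε)}
  {x11, x13} × {γ, ε} = {(x11,γ), (x11,ε), (x13,γ), (x13,ε)}
  {x11, x13} × {δ, ε} = {(x11,δ), (x11,ε), (x13,δ), (x13,ε)}
  {x11, x13} × {γ, δ, ε} = {(x11,γ), (x11,δ), (x11,ε), (x13,γ), (x13,δ), (x13,ε)}
  {x11, x12, x13} × {γ, ε} = {(x11,γ), (x11,ε), (x12,γ), (x12,ε), (x13,γ), (x13,ε)}
  {x11, x12, x13} × {δ, ε} = {(x11,δ), (x11,ε), (x12,δ), (x12,ε), (x13,δ), (x13,ε)}
  {x11, x12, x13} × {γ, δ, ε} = {(x11,γ), (x11,δ), (x11,ε), (x12,γ), (x12,δ), (x12,ε), (x13,γ), (x13,δ), (x13,ε)}
These 16 distinct sets form the basis B.
Close under arbitrary unions to get τ_{X×Y}; counting gives |τ_{X×Y}| = 40.


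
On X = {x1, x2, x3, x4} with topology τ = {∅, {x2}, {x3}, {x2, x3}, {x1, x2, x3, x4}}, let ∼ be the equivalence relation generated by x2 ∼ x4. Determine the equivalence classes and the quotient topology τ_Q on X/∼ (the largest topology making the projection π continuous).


X/∼ = {[x1], [x2=x4], [x3]}; |τ_Q| = 3.

Equivalence classes: [x1], [x2=x4], [x3].
Quotient map π: X → X/∼ sends x1 ↦ [x1], x2 ↦ [x2=x4], x3 ↦ [x3], x4 ↦ [x2=x4].
For each subset V ⊆ X/∼, compute π^{-1}(V) ⊆ X and check whether π^{-1}(V) ∈ τ. V is open in τ_Q iff π^{-1}(V) ∈ τ.
  V = {}: π^{-1}(V) = ∅ ∈ τ ✓.
  V = {[x1]}: π^{-1}(V) = {x1} ∉ τ ✗.
  V = {[x2=x4]}: π^{-1}(V) = {x2, x4} ∉ τ ✗.
  V = {[x1], [x2=x4]}: π^{-1}(V) = {x1, x2, x4} ∉ τ ✗.
  V = {[x3]}: π^{-1}(V) = {x3} ∈ τ ✓.
  V = {[x1], [x3]}: π^{-1}(V) = {x1, x3} ∉ τ ✗.
  V = {[x2=x4], [x3]}: π^{-1}(V) = {x2, x3, x4} ∉ τ ✗.
  V = {[x1], [x2=x4], [x3]}: π^{-1}(V) = {x1, x2, x3, x4} ∈ τ ✓.
Open sets in the quotient: τ_Q = {{}, {[x3]}, {[x1], [x2=x4], [x3]}} (3 elements).


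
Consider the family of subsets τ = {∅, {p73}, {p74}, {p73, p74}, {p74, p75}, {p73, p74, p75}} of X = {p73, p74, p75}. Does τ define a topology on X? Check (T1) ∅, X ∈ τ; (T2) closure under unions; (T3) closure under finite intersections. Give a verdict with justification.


τ IS a topology on X.

Axiom (T1): ∅ ∈ τ? Yes; X ∈ τ? Yes.
Axiom (T2/T3): check pairwise unions and intersections of members of τ.
All pairwise intersections and unions checked — each lies in τ. Therefore τ satisfies (T1), (T2), (T3): it IS a topology on X.


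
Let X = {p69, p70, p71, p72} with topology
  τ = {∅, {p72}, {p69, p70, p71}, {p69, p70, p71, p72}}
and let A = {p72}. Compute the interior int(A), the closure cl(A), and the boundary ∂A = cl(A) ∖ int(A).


int(A) = {p72}, cl(A) = {p72}, ∂A = ∅.

Closed sets in (X, τ) are complements of opens:
  closed(X, τ) = {∅, {p72}, {p69, p70, p71}, {p69, p70, p71, p72}}.
int(A) = ⋃ {U ∈ τ : U ⊆ A}. Opens contained in A: ∅, {p72}.
Taking the union of these: int(A) = {p72}.
cl(A) = ⋂ {C closed : A ⊆ C}. Closed sets containing A: {p72}, {p69, p70, p71, p72}.
Intersecting these: cl(A) = {p72}.
∂A = cl(A) ∖ int(A) = {p72} ∖ {p72} = ∅.


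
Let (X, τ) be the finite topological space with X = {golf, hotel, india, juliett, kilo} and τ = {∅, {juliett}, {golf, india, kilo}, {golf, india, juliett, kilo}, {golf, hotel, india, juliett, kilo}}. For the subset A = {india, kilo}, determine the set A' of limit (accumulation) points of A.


A' = {golf, hotel, india, kilo}

For each x ∈ X, list the open sets U ∈ τ with x ∈ U, then check whether U ∩ (A ∖ {x}) ≠ ∅ for every such U.
  x = golf: opens ∋ x are {golf, india, kilo}, {golf, india, juliett, kilo}, {golf, hotel, india, juliett, kilo}; each meets A ∖ {golf}, so x IS a limit point.
  x = hotel: opens ∋ x are {golf, hotel, india, juliett, kilo}; each meets A ∖ {hotel}, so x IS a limit point.
  x = india: opens ∋ x are {golf, india, kilo}, {golf, india, juliett, kilo}, {golf, hotel, india, juliett, kilo}; each meets A ∖ {india}, so x IS a limit point.
  x = juliett: open {juliett} ∋ x has {juliett} ∩ (A ∖ {juliett}) = ∅, so x is NOT a limit point.
  x = kilo: opens ∋ x are {golf, india, kilo}, {golf, india, juliett, kilo}, {golf, hotel, india, juliett, kilo}; each meets A ∖ {kilo}, so x IS a limit point.
Collecting: A' = {golf, hotel, india, kilo}.
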